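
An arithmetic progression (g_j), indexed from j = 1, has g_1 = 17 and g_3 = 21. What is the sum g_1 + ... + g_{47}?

2961

Common difference d = (21 - 17) / (3 - 1) = 2.
g_j = 17 + (j - 1)·2.
g_{47} = 109; S = 47·(17 + 109)/2 = 2961.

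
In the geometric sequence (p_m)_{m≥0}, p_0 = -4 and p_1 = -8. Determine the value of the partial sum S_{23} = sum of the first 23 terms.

Common ratio r = 2.
p_m = (-4)·2^(m-0).
S = (-4)·(2^23 - 1)/(2 - 1) = (-4)·(8388608 - 1)/(1) = -33554428.

-33554428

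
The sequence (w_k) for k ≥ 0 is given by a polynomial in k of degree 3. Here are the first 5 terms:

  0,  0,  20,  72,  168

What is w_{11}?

3080

1st diffs: 0, 20, 52, 96.
2nd diffs: 20, 32, 44.
3rd diffs: 12, 12 (constant).
So w_k = 2k^3 + 4k^2 - 6k.
Evaluating at k = 11 gives w_{11} = 3080.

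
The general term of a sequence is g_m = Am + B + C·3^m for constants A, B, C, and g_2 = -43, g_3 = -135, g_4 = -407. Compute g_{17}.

-645700843

At m = 2, 3, 4: 2A + B + 9C = -43; 3A + B + 27C = -135; 4A + B + 81C = -407.
Subtracting the first from the second: A + 18C = -92.
Subtracting the second from the third: A + 54C = -272.
Solving: C = -5, A = -2, then B = 6.
Therefore g_{17} = -34 + 6 + (-5)·129140163 = -645700843.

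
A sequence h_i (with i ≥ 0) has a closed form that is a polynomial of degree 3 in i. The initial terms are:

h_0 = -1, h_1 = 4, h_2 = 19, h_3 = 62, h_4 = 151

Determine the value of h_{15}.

9314

1st diffs: 5, 15, 43, 89.
2nd diffs: 10, 28, 46.
3rd diffs: 18, 18 (constant).
So h_i = 3i^3 - 4i^2 + 6i - 1.
Evaluating at i = 15 gives h_{15} = 9314.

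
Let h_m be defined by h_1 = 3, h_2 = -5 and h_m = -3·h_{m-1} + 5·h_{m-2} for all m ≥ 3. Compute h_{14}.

-196985885

Compute successive terms:
h_3 = 30, h_4 = -115, h_5 = 495, …, h_{11} = 2672955, h_{12} = -11206540, h_{13} = 46984395, h_{14} = -196985885.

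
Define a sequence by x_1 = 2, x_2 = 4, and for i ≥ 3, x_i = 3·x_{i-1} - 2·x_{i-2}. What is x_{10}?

1024

Compute successive terms:
x_3 = 8; x_4 = 16; x_5 = 32; x_6 = 64; x_7 = 128; x_8 = 256; x_9 = 512; x_{10} = 1024.
(Characteristic roots are 2 and 1.)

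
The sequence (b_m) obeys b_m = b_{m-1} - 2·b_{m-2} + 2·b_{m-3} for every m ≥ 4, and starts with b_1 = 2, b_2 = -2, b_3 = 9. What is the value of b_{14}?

Applying the relation repeatedly:
b_4 = 17, b_5 = -5, b_6 = -21, …, b_{11} = 79, b_{12} = 207, b_{13} = -145, b_{14} = -401.

-401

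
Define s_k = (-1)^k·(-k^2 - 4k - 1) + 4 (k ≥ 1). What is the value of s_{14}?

-249

(-1)^14 = 1; -k^2 - 4k - 1 at k=14 is -253; so s_{14} = -249.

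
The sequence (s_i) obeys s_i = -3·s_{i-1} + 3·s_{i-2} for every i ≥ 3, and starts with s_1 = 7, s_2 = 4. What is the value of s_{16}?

Compute successive terms:
s_3 = 9;  s_4 = -15;  s_5 = 72;  …;  s_{13} = 2961927;  s_{14} = -11229516;  s_{15} = 42574329;  s_{16} = -161411535.

-161411535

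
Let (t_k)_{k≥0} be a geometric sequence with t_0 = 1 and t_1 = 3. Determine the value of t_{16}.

43046721

Common ratio r = 3.
t_k = 1·3^(k-0).
t_{16} = 1·3^16 = 43046721.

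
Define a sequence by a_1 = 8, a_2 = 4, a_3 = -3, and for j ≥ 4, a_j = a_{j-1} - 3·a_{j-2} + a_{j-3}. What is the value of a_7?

-1

Iterate the recurrence:
a_4 = -7; a_5 = 6; a_6 = 24; a_7 = -1.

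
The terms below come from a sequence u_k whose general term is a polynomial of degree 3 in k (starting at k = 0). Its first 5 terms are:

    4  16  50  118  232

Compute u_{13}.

5308

1st diffs: 12, 34, 68, 114.
2nd diffs: 22, 34, 46.
3rd diffs: 12, 12 (constant).
Newton forward-difference form: u_k = 4 + 12·C(k,1) + 22·C(k,2) + 12·C(k,3).
At k = 13: k = 13, so u_{13} = 4 + 156 + 1716 + 3432 = 5308.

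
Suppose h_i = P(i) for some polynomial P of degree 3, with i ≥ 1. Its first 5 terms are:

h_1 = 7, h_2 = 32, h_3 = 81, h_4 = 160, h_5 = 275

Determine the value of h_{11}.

2057

1st diffs: 25, 49, 79, 115.
2nd diffs: 24, 30, 36.
3rd diffs: 6, 6 (constant).
So h_i = i^3 + 6i^2.
Evaluating at i = 11 gives h_{11} = 2057.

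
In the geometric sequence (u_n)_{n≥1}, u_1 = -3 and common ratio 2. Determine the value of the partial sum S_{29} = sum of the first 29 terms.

u_n = (-3)·2^(n-1).
S = (-3)·(2^29 - 1)/(2 - 1) = (-3)·(536870912 - 1)/(1) = -1610612733.

-1610612733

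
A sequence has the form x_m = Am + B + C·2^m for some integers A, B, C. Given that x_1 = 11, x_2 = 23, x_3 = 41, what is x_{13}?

Write the equations: A + B + 2C = 11; 2A + B + 4C = 23; 3A + B + 8C = 41.
Subtracting the first from the second: A + 2C = 12.
Subtracting the second from the third: A + 4C = 18.
Solving: C = 3, A = 6, then B = -1.
So x_m = 6·m + (-1) + 3·2^m; at m=13 this is 24653.

24653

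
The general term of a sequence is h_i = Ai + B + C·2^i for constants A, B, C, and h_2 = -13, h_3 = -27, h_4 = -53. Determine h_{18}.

Write the equations: 2A + B + 4C = -13; 3A + B + 8C = -27; 4A + B + 16C = -53.
Subtracting the first from the second: A + 4C = -14.
Subtracting the second from the third: A + 8C = -26.
Solving: C = -3, A = -2, then B = 3.
Therefore h_{18} = -36 + 3 + (-3)·262144 = -786465.

-786465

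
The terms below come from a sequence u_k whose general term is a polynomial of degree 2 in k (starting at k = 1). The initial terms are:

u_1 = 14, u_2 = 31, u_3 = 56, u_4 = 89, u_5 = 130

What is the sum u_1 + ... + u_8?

1036

1st diffs: 17, 25, 33, 41.
2nd diffs: 8, 8, 8 (constant).
Newton forward-difference form: u_k = 14 + 17·C(k-1,1) + 8·C(k-1,2).
Continuing: 179, 236, 301.
Summing k = 1..8 (8 terms) gives 1036.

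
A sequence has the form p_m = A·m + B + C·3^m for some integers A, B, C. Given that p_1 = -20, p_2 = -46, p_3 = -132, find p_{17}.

-645700756

Plug in m = 1, 2, 3: A + B + 3C = -20; 2A + B + 9C = -46; 3A + B + 27C = -132.
Subtracting the first from the second: A + 6C = -26.
Subtracting the second from the third: A + 18C = -86.
Solving: C = -5, A = 4, then B = -9.
So p_m = 4·m + (-9) + (-5)·3^m; at m=17 this is -645700756.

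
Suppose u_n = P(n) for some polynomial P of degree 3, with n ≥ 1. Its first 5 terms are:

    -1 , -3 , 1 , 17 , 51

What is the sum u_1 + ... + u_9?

1179

1st diffs: -2, 4, 16, 34.
2nd diffs: 6, 12, 18.
3rd diffs: 6, 6 (constant).
Newton forward-difference form: u_n = -1 + (-2)·C(n-1,1) + 6·C(n-1,2) + 6·C(n-1,3).
Continuing: 109, 197, 321, 487.
Summing n = 1..9 (9 terms) gives 1179.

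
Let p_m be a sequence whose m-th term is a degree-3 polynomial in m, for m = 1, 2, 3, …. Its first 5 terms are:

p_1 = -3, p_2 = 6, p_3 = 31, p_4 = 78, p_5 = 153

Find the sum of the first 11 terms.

1st diffs: 9, 25, 47, 75.
2nd diffs: 16, 22, 28.
3rd diffs: 6, 6 (constant).
So p_m = m^3 + 2m^2 - 4m - 2.
Continuing: …, 262, 411, 606, 853, …, p_{11} = 1527.
Summing m = 1..11 (11 terms) gives 5082.

5082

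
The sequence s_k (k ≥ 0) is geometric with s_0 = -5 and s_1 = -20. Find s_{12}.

-83886080

Common ratio r = 4.
s_k = (-5)·4^(k-0).
s_{12} = (-5)·4^12 = -83886080.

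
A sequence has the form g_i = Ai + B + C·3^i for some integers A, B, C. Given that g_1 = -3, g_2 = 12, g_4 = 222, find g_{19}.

3486784335

Write the equations: A + B + 3C = -3; 2A + B + 9C = 12; 4A + B + 81C = 222.
Subtracting the first from the second: A + 6C = 15.
Subtracting the second from the third: 2A + 72C = 210.
Solving: C = 3, A = -3, then B = -9.
So g_i = -3·i + (-9) + 3·3^i; at i=19 this is 3486784335.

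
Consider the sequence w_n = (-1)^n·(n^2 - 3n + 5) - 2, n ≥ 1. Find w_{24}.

(-1)^24 = 1; n^2 - 3n + 5 at n=24 is 509; so w_{24} = 507.

507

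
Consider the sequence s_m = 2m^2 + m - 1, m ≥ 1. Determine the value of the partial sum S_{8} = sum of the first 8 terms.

436

Over m = 1..8: Σm = 36, Σm² = 204.
Total = (2)·204 + (1)·36 + (-1)·8 = 436.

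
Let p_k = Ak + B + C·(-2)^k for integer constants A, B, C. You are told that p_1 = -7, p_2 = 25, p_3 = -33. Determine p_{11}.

-10217

The three given values yield: A + B - 2C = -7; 2A + B + 4C = 25; 3A + B - 8C = -33.
Subtracting the first from the second: A + 6C = 32.
Subtracting the second from the third: A - 12C = -58.
Solving: C = 5, A = 2, then B = 1.
So p_k = 2·k + 1 + 5·(-2)^k; at k=11 this is -10217.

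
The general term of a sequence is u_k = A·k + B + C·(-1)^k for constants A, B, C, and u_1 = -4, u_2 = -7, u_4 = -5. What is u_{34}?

25

Write the equations: A + B - C = -4; 2A + B + C = -7; 4A + B + C = -5.
Subtracting the first from the second: A + 2C = -3.
Subtracting the second from the third: 2A = 2.
Solving: C = -2, A = 1, then B = -7.
Therefore u_{34} = 34 + (-7) + (-2)·1 = 25.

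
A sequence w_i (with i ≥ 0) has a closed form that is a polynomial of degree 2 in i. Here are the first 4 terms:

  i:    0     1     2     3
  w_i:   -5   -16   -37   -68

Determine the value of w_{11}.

1st diffs: -11, -21, -31.
2nd diffs: -10, -10 (constant).
Newton forward-difference form: w_i = -5 + (-11)·C(i,1) + (-10)·C(i,2).
At i = 11: i = 11, so w_{11} = -5 - 121 - 550 = -676.

-676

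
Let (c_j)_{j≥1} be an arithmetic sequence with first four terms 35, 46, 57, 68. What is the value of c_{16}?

200

Common difference d = 11.
c_j = 35 + (j - 1)·11.
c_{16} = 35 + 15·11 = 200.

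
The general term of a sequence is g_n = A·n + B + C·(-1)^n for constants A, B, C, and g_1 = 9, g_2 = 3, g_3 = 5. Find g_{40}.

-73

The three given values yield: A + B - C = 9; 2A + B + C = 3; 3A + B - C = 5.
Subtracting the first from the second: A + 2C = -6.
Subtracting the second from the third: A - 2C = 2.
Solving: C = -2, A = -2, then B = 9.
Therefore g_{40} = -80 + 9 + (-2)·1 = -73.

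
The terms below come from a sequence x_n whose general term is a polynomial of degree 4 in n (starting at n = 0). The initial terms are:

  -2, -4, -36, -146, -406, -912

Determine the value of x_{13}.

-33256

1st diffs: -2, -32, -110, -260, -506.
2nd diffs: -30, -78, -150, -246.
3rd diffs: -48, -72, -96.
4th diffs: -24, -24 (constant).
Newton forward-difference form: x_n = -2 + (-2)·C(n,1) + (-30)·C(n,2) + (-48)·C(n,3) + (-24)·C(n,4).
At n = 13: n = 13, so x_{13} = -2 - 26 - 2340 - 13728 - 17160 = -33256.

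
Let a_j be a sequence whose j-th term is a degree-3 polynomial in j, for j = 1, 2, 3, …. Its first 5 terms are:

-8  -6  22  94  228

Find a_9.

1st diffs: 2, 28, 72, 134.
2nd diffs: 26, 44, 62.
3rd diffs: 18, 18 (constant).
So a_j = 3j^3 - 5j^2 - 4j - 2.
Evaluating at j = 9 gives a_9 = 1744.

1744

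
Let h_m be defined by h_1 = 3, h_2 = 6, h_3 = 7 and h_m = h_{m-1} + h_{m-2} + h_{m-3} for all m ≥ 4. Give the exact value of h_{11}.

1107

Step forward from the initial values:
h_4 = 16  h_5 = 29  h_6 = 52  h_7 = 97  h_8 = 178  h_9 = 327  h_{10} = 602  h_{11} = 1107.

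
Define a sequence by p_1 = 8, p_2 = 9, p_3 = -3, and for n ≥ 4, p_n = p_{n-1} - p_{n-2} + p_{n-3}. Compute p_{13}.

8

Iterate the recurrence:
p_4 = -4;  p_5 = 8;  p_6 = 9;  p_7 = -3;  p_8 = -4;  p_9 = 8;  p_{10} = 9;  p_{11} = -3;  p_{12} = -4;  p_{13} = 8.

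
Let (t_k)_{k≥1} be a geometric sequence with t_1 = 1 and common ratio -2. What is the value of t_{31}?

1073741824

t_k = 1·(-2)^(k-1).
t_{31} = 1·(-2)^30 = 1073741824.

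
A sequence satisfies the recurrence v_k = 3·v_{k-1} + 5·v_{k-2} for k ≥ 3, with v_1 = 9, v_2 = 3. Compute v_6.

3288

Compute successive terms:
v_3 = 54; v_4 = 177; v_5 = 801; v_6 = 3288.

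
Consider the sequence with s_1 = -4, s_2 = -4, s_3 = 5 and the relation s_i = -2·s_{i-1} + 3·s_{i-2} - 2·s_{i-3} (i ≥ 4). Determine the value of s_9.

Iterate the recurrence:
s_4 = -14  s_5 = 51  s_6 = -154  s_7 = 489  s_8 = -1542  s_9 = 4859.

4859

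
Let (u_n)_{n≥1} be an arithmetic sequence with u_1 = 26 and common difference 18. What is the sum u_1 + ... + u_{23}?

5152

u_n = 26 + (n - 1)·18.
u_{23} = 422; S = 23·(26 + 422)/2 = 5152.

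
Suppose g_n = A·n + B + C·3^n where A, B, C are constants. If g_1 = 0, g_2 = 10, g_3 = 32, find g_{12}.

531482

Write the equations: A + B + 3C = 0; 2A + B + 9C = 10; 3A + B + 27C = 32.
Subtracting the first from the second: A + 6C = 10.
Subtracting the second from the third: A + 18C = 22.
Solving: C = 1, A = 4, then B = -7.
Hence g_{12} = 4·12 + (-7) + 1·531441 = 531482.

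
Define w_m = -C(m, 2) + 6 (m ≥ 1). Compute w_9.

-30

C(9, 2) = 36, so w_9 = -30.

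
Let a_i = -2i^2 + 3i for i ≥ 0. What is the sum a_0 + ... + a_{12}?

-1066

Over i = 0..12: Σi = 78, Σi² = 650.
Total = (-2)·650 + (3)·78 = -1066.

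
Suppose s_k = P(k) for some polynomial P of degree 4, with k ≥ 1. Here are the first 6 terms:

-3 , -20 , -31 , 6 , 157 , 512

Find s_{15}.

39617

1st diffs: -17, -11, 37, 151, 355.
2nd diffs: 6, 48, 114, 204.
3rd diffs: 42, 66, 90.
4th diffs: 24, 24 (constant).
Newton forward-difference form: s_k = -3 + (-17)·C(k-1,1) + 6·C(k-1,2) + 42·C(k-1,3) + 24·C(k-1,4).
At k = 15: k-1 = 14, so s_{15} = -3 - 238 + 546 + 15288 + 24024 = 39617.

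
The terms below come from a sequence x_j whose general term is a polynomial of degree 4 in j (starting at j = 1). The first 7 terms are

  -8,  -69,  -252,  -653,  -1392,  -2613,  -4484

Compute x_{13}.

-41792

1st diffs: -61, -183, -401, -739, -1221, -1871.
2nd diffs: -122, -218, -338, -482, -650.
3rd diffs: -96, -120, -144, -168.
4th diffs: -24, -24, -24 (constant).
So x_j = -j^4 - 6j^3 - 4j + 3.
Evaluating at j = 13 gives x_{13} = -41792.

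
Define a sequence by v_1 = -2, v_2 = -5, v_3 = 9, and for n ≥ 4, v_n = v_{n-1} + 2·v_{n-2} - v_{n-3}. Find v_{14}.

Iterate the recurrence:
v_4 = 1; v_5 = 24; v_6 = 17; …; v_{11} = 565; v_{12} = 918; v_{13} = 1779; v_{14} = 3050.

3050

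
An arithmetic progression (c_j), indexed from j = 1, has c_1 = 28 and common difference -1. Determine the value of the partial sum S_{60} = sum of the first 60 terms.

c_j = 28 + (j - 1)·(-1).
c_{60} = -31; S = 60·(28 + (-31))/2 = -90.

-90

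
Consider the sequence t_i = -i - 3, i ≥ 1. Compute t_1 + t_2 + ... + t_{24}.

-372

Over i = 1..24: Σi = 300.
Total = (-1)·300 + (-3)·24 = -372.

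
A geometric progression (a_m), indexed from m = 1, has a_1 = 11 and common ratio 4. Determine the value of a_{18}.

a_m = 11·4^(m-1).
a_{18} = 11·4^17 = 188978561024.

188978561024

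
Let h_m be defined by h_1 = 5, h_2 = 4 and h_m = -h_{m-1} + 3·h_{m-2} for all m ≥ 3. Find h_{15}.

Iterate the recurrence:
h_3 = 11, h_4 = 1, h_5 = 32, …, h_{12} = -6653, h_{13} = 15605, h_{14} = -35564, h_{15} = 82379.

82379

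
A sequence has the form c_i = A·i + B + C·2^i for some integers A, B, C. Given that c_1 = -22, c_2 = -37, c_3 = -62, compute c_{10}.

-5177

The three given values yield: A + B + 2C = -22; 2A + B + 4C = -37; 3A + B + 8C = -62.
Subtracting the first from the second: A + 2C = -15.
Subtracting the second from the third: A + 4C = -25.
Solving: C = -5, A = -5, then B = -7.
Hence c_{10} = -5·10 + (-7) + (-5)·1024 = -5177.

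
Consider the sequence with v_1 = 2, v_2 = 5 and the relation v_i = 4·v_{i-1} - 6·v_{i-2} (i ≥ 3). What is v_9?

-352

Compute successive terms:
v_3 = 8;  v_4 = 2;  v_5 = -40;  v_6 = -172;  v_7 = -448;  v_8 = -760;  v_9 = -352.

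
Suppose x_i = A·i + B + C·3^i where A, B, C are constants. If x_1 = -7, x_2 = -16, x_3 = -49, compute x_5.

-475

Write the equations: A + B + 3C = -7; 2A + B + 9C = -16; 3A + B + 27C = -49.
Subtracting the first from the second: A + 6C = -9.
Subtracting the second from the third: A + 18C = -33.
Solving: C = -2, A = 3, then B = -4.
Therefore x_5 = 15 + (-4) + (-2)·243 = -475.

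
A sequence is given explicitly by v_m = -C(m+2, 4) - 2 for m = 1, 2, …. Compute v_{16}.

C(18, 4) = 3060, so v_{16} = -3062.

-3062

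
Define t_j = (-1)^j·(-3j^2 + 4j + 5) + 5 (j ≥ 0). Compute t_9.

(-1)^9 = -1; -3j^2 + 4j + 5 at j=9 is -202; so t_9 = 207.

207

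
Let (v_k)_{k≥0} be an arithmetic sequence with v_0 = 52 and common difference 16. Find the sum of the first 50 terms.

v_k = 52 + (k - 0)·16.
v_{49} = 836; S = 50·(52 + 836)/2 = 22200.

22200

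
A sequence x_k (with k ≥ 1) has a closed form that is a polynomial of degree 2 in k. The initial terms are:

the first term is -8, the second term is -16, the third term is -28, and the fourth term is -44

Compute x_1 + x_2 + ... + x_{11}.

-1188

1st diffs: -8, -12, -16.
2nd diffs: -4, -4 (constant).
So x_k = -2k^2 - 2k - 4.
Continuing: …, -64, -88, -116, -148, …, x_{11} = -268.
Summing k = 1..11 (11 terms) gives -1188.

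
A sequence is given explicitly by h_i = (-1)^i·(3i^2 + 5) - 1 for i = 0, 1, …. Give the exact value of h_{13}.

(-1)^13 = -1; 3i^2 + 5 at i=13 is 512; so h_{13} = -513.

-513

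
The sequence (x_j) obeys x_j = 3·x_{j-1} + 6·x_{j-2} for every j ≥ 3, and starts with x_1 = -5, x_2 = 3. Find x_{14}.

-143447517

Applying the relation repeatedly:
x_3 = -21; x_4 = -45; x_5 = -261; …; x_{11} = -1716309; x_{12} = -7503597; x_{13} = -32808645; x_{14} = -143447517.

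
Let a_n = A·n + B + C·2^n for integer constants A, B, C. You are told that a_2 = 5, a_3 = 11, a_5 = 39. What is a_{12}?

At n = 2, 3, 5: 2A + B + 4C = 5; 3A + B + 8C = 11; 5A + B + 32C = 39.
Subtracting the first from the second: A + 4C = 6.
Subtracting the second from the third: 2A + 24C = 28.
Solving: C = 1, A = 2, then B = -3.
Therefore a_{12} = 24 + (-3) + 1·4096 = 4117.

4117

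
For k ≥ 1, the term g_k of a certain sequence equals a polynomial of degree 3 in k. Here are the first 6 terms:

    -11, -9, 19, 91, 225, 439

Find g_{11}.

3339

1st diffs: 2, 28, 72, 134, 214.
2nd diffs: 26, 44, 62, 80.
3rd diffs: 18, 18, 18 (constant).
So g_k = 3k^3 - 5k^2 - 4k - 5.
Evaluating at k = 11 gives g_{11} = 3339.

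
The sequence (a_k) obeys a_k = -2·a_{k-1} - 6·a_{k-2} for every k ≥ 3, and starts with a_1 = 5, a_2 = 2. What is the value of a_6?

a_3 = -34; a_4 = 56; a_5 = 92; a_6 = -520.

-520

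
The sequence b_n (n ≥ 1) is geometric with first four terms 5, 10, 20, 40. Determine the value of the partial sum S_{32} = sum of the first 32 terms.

Common ratio r = 2.
b_n = 5·2^(n-1).
S = 5·(2^32 - 1)/(2 - 1) = 5·(4294967296 - 1)/(1) = 21474836475.

21474836475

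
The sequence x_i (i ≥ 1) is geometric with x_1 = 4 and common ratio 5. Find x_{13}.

976562500

x_i = 4·5^(i-1).
x_{13} = 4·5^12 = 976562500.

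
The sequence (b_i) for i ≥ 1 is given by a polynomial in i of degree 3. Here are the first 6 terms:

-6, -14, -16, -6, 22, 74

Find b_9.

1st diffs: -8, -2, 10, 28, 52.
2nd diffs: 6, 12, 18, 24.
3rd diffs: 6, 6, 6 (constant).
Newton forward-difference form: b_i = -6 + (-8)·C(i-1,1) + 6·C(i-1,2) + 6·C(i-1,3).
At i = 9: i-1 = 8, so b_9 = -6 - 64 + 168 + 336 = 434.

434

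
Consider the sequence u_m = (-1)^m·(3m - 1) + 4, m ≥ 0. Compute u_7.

-16

(-1)^7 = -1; 3m - 1 at m=7 is 20; so u_7 = -16.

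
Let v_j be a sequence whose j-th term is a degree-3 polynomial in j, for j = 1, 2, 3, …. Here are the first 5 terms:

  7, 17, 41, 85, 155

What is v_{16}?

4357

1st diffs: 10, 24, 44, 70.
2nd diffs: 14, 20, 26.
3rd diffs: 6, 6 (constant).
Newton forward-difference form: v_j = 7 + 10·C(j-1,1) + 14·C(j-1,2) + 6·C(j-1,3).
At j = 16: j-1 = 15, so v_{16} = 7 + 150 + 1470 + 2730 = 4357.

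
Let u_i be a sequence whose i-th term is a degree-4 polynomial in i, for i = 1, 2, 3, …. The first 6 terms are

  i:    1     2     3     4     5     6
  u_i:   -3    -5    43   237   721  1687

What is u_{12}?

1st diffs: -2, 48, 194, 484, 966.
2nd diffs: 50, 146, 290, 482.
3rd diffs: 96, 144, 192.
4th diffs: 48, 48 (constant).
Newton forward-difference form: u_i = -3 + (-2)·C(i-1,1) + 50·C(i-1,2) + 96·C(i-1,3) + 48·C(i-1,4).
At i = 12: i-1 = 11, so u_{12} = -3 - 22 + 2750 + 15840 + 15840 = 34405.

34405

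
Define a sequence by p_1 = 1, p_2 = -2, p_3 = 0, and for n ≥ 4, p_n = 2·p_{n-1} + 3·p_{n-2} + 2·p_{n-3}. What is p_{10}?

-3620

p_4 = -4, p_5 = -12, p_6 = -36, p_7 = -116, p_8 = -364, p_9 = -1148, p_{10} = -3620.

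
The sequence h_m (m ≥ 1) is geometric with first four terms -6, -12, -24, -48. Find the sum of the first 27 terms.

-805306362

Common ratio r = 2.
h_m = (-6)·2^(m-1).
S = (-6)·(2^27 - 1)/(2 - 1) = (-6)·(134217728 - 1)/(1) = -805306362.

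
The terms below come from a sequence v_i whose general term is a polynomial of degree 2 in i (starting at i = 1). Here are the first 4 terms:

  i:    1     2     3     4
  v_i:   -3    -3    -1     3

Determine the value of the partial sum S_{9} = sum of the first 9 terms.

141

1st diffs: 0, 2, 4.
2nd diffs: 2, 2 (constant).
So v_i = i^2 - 3i - 1.
Continuing: …, 9, 17, 27, 39, …, v_9 = 53.
Summing i = 1..9 (9 terms) gives 141.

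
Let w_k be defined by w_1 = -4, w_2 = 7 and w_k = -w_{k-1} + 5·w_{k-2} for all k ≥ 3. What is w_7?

Step forward from the initial values:
w_3 = -27; w_4 = 62; w_5 = -197; w_6 = 507; w_7 = -1492.

-1492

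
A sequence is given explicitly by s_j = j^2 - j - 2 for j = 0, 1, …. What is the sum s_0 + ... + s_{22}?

3496

Over j = 0..22: Σj = 253, Σj² = 3795.
Total = (1)·3795 + (-1)·253 + (-2)·23 = 3496.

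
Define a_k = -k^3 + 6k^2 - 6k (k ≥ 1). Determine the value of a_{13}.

-1261

a_{13} = -1·13^3 + 6·13^2 - 6·13 = -1261.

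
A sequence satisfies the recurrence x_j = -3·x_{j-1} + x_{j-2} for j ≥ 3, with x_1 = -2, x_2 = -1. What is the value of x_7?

142

x_3 = 1  x_4 = -4  x_5 = 13  x_6 = -43  x_7 = 142.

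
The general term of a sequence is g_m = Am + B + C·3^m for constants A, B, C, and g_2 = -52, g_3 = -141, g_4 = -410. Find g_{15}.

Write the equations: 2A + B + 9C = -52; 3A + B + 27C = -141; 4A + B + 81C = -410.
Subtracting the first from the second: A + 18C = -89.
Subtracting the second from the third: A + 54C = -269.
Solving: C = -5, A = 1, then B = -9.
So g_m = 1·m + (-9) + (-5)·3^m; at m=15 this is -71744529.

-71744529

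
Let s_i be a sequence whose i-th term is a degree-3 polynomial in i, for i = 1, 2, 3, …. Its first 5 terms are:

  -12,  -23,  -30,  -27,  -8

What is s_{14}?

1873

1st diffs: -11, -7, 3, 19.
2nd diffs: 4, 10, 16.
3rd diffs: 6, 6 (constant).
Newton forward-difference form: s_i = -12 + (-11)·C(i-1,1) + 4·C(i-1,2) + 6·C(i-1,3).
At i = 14: i-1 = 13, so s_{14} = -12 - 143 + 312 + 1716 = 1873.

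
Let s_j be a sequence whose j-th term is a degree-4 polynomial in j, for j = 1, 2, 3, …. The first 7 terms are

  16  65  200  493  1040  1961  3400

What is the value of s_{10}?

12625

1st diffs: 49, 135, 293, 547, 921, 1439.
2nd diffs: 86, 158, 254, 374, 518.
3rd diffs: 72, 96, 120, 144.
4th diffs: 24, 24, 24 (constant).
Newton forward-difference form: s_j = 16 + 49·C(j-1,1) + 86·C(j-1,2) + 72·C(j-1,3) + 24·C(j-1,4).
At j = 10: j-1 = 9, so s_{10} = 16 + 441 + 3096 + 6048 + 3024 = 12625.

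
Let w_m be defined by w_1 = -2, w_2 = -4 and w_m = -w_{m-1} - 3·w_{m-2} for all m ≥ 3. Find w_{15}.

Compute successive terms:
w_3 = 10, w_4 = 2, w_5 = -32, …, w_{12} = -1198, w_{13} = 2158, w_{14} = 1436, w_{15} = -7910.

-7910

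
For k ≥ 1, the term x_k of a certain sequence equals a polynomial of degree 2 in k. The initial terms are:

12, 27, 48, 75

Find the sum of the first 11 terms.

1947

1st diffs: 15, 21, 27.
2nd diffs: 6, 6 (constant).
So x_k = 3k^2 + 6k + 3.
Continuing: …, 108, 147, 192, 243, …, x_{11} = 432.
Summing k = 1..11 (11 terms) gives 1947.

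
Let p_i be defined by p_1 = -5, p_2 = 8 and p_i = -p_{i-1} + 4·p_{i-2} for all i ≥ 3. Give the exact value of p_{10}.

18140

Applying the relation repeatedly:
p_3 = -28  p_4 = 60  p_5 = -172  p_6 = 412  p_7 = -1100  p_8 = 2748  p_9 = -7148  p_{10} = 18140.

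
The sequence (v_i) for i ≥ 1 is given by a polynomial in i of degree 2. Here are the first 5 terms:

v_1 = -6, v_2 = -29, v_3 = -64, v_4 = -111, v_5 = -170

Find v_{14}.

1st diffs: -23, -35, -47, -59.
2nd diffs: -12, -12, -12 (constant).
Newton forward-difference form: v_i = -6 + (-23)·C(i-1,1) + (-12)·C(i-1,2).
At i = 14: i-1 = 13, so v_{14} = -6 - 299 - 936 = -1241.

-1241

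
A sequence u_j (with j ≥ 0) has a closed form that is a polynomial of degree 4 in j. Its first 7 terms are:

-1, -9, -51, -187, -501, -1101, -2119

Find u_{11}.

1st diffs: -8, -42, -136, -314, -600, -1018.
2nd diffs: -34, -94, -178, -286, -418.
3rd diffs: -60, -84, -108, -132.
4th diffs: -24, -24, -24 (constant).
Newton forward-difference form: u_j = -1 + (-8)·C(j,1) + (-34)·C(j,2) + (-60)·C(j,3) + (-24)·C(j,4).
At j = 11: j = 11, so u_{11} = -1 - 88 - 1870 - 9900 - 7920 = -19779.

-19779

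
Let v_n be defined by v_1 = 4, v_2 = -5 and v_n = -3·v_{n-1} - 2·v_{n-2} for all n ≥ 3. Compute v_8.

-131

Applying the relation repeatedly:
v_3 = 7  v_4 = -11  v_5 = 19  v_6 = -35  v_7 = 67  v_8 = -131.
(Characteristic roots are -1 and -2.)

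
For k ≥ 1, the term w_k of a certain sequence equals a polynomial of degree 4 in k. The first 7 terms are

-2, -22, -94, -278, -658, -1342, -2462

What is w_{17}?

1st diffs: -20, -72, -184, -380, -684, -1120.
2nd diffs: -52, -112, -196, -304, -436.
3rd diffs: -60, -84, -108, -132.
4th diffs: -24, -24, -24 (constant).
Newton forward-difference form: w_k = -2 + (-20)·C(k-1,1) + (-52)·C(k-1,2) + (-60)·C(k-1,3) + (-24)·C(k-1,4).
At k = 17: k-1 = 16, so w_{17} = -2 - 320 - 6240 - 33600 - 43680 = -83842.

-83842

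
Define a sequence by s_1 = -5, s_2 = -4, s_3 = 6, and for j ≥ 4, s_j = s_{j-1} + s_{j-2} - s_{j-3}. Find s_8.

29

Applying the relation repeatedly:
s_4 = 7; s_5 = 17; s_6 = 18; s_7 = 28; s_8 = 29.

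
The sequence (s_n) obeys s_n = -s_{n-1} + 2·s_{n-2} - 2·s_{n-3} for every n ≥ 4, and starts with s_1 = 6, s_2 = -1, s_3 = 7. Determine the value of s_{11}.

5513

Step forward from the initial values:
s_4 = -21;  s_5 = 37;  s_6 = -93;  s_7 = 209;  s_8 = -469;  s_9 = 1073;  s_{10} = -2429;  s_{11} = 5513.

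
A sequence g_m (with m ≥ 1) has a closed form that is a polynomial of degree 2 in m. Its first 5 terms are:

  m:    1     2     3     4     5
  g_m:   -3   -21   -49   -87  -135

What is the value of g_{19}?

1st diffs: -18, -28, -38, -48.
2nd diffs: -10, -10, -10 (constant).
Newton forward-difference form: g_m = -3 + (-18)·C(m-1,1) + (-10)·C(m-1,2).
At m = 19: m-1 = 18, so g_{19} = -3 - 324 - 1530 = -1857.

-1857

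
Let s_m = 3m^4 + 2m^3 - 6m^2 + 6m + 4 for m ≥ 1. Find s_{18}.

s_{18} = 3·18^4 + 2·18^3 - 6·18^2 + 6·18 + 4 = 324760.

324760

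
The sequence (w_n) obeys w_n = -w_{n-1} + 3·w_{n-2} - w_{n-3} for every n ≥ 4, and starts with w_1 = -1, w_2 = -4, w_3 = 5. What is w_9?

1223

Applying the relation repeatedly:
w_4 = -16, w_5 = 35, w_6 = -88, w_7 = 209, w_8 = -508, w_9 = 1223.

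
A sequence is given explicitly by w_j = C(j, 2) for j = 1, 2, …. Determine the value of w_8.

C(8, 2) = 28, so w_8 = 28.

28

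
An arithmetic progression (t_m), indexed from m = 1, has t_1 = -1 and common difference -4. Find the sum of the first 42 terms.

-3486

t_m = -1 + (m - 1)·(-4).
t_{42} = -165; S = 42·(-1 + (-165))/2 = -3486.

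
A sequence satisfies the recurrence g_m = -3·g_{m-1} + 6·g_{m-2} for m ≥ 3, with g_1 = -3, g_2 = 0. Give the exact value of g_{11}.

-1829790

g_3 = -18, g_4 = 54, g_5 = -270, g_6 = 1134, g_7 = -5022, g_8 = 21870, g_9 = -95742, g_{10} = 418446, g_{11} = -1829790.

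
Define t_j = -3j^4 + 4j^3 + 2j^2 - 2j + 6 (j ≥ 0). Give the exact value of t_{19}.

-362837

t_{19} = -3·19^4 + 4·19^3 + 2·19^2 - 2·19 + 6 = -362837.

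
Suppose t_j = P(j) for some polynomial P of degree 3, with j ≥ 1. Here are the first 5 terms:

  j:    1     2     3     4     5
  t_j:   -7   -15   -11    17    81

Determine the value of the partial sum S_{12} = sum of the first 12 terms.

1st diffs: -8, 4, 28, 64.
2nd diffs: 12, 24, 36.
3rd diffs: 12, 12 (constant).
Newton forward-difference form: t_j = -7 + (-8)·C(j-1,1) + 12·C(j-1,2) + 12·C(j-1,3).
Continuing: …, 193, 365, 609, 937, …, t_{12} = 2545.
Summing j = 1..12 (12 terms) gives 7968.

7968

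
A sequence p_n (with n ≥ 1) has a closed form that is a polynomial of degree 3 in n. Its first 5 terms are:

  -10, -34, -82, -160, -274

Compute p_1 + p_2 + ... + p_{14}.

-17066

1st diffs: -24, -48, -78, -114.
2nd diffs: -24, -30, -36.
3rd diffs: -6, -6 (constant).
Newton forward-difference form: p_n = -10 + (-24)·C(n-1,1) + (-24)·C(n-1,2) + (-6)·C(n-1,3).
Continuing: …, -430, -634, -892, -1210, …, p_{14} = -3910.
Summing n = 1..14 (14 terms) gives -17066.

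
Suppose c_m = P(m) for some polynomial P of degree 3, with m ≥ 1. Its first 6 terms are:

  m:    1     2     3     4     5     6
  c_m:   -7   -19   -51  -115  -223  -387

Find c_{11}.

-2467

1st diffs: -12, -32, -64, -108, -164.
2nd diffs: -20, -32, -44, -56.
3rd diffs: -12, -12, -12 (constant).
Newton forward-difference form: c_m = -7 + (-12)·C(m-1,1) + (-20)·C(m-1,2) + (-12)·C(m-1,3).
At m = 11: m-1 = 10, so c_{11} = -7 - 120 - 900 - 1440 = -2467.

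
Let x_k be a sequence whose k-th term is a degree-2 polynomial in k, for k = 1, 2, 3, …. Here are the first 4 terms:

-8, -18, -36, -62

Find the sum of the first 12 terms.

-2516

1st diffs: -10, -18, -26.
2nd diffs: -8, -8 (constant).
Newton forward-difference form: x_k = -8 + (-10)·C(k-1,1) + (-8)·C(k-1,2).
Continuing: …, -96, -138, -188, -246, …, x_{12} = -558.
Summing k = 1..12 (12 terms) gives -2516.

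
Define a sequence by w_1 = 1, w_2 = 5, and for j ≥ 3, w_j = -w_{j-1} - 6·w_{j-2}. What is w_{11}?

-12155

w_3 = -11; w_4 = -19; w_5 = 85; w_6 = 29; w_7 = -539; w_8 = 365; w_9 = 2869; w_{10} = -5059; w_{11} = -12155.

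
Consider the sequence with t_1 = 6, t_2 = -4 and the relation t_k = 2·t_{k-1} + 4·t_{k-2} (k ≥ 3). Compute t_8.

Iterate the recurrence:
t_3 = 16;  t_4 = 16;  t_5 = 96;  t_6 = 256;  t_7 = 896;  t_8 = 2816.

2816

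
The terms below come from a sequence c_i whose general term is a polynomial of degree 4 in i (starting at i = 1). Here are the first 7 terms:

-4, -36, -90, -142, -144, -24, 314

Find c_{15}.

1st diffs: -32, -54, -52, -2, 120, 338.
2nd diffs: -22, 2, 50, 122, 218.
3rd diffs: 24, 48, 72, 96.
4th diffs: 24, 24, 24 (constant).
Newton forward-difference form: c_i = -4 + (-32)·C(i-1,1) + (-22)·C(i-1,2) + 24·C(i-1,3) + 24·C(i-1,4).
At i = 15: i-1 = 14, so c_{15} = -4 - 448 - 2002 + 8736 + 24024 = 30306.

30306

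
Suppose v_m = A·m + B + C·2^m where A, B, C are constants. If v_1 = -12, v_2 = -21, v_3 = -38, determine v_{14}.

-65553

Write the equations: A + B + 2C = -12; 2A + B + 4C = -21; 3A + B + 8C = -38.
Subtracting the first from the second: A + 2C = -9.
Subtracting the second from the third: A + 4C = -17.
Solving: C = -4, A = -1, then B = -3.
So v_m = -1·m + (-3) + (-4)·2^m; at m=14 this is -65553.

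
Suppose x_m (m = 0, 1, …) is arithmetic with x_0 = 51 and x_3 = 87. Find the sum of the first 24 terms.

4536

Common difference d = (87 - 51) / (3 - 0) = 12.
x_m = 51 + (m - 0)·12.
x_{23} = 327; S = 24·(51 + 327)/2 = 4536.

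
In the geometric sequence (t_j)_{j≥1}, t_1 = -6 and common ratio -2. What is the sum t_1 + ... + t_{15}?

-65538

t_j = (-6)·(-2)^(j-1).
S = (-6)·((-2)^15 - 1)/(-2 - 1) = (-6)·(-32768 - 1)/(-3) = -65538.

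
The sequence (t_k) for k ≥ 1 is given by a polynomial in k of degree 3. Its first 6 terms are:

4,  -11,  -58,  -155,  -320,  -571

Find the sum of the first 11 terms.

1st diffs: -15, -47, -97, -165, -251.
2nd diffs: -32, -50, -68, -86.
3rd diffs: -18, -18, -18 (constant).
Newton forward-difference form: t_k = 4 + (-15)·C(k-1,1) + (-32)·C(k-1,2) + (-18)·C(k-1,3).
Continuing: …, -926, -1403, -2020, -2795, …, t_{11} = -3746.
Summing k = 1..11 (11 terms) gives -12001.

-12001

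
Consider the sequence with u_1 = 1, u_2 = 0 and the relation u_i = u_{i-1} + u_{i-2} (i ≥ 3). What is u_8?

8

Applying the relation repeatedly:
u_3 = 1  u_4 = 1  u_5 = 2  u_6 = 3  u_7 = 5  u_8 = 8.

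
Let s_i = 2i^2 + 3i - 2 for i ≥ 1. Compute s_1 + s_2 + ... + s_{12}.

1510

Over i = 1..12: Σi = 78, Σi² = 650.
Total = (2)·650 + (3)·78 + (-2)·12 = 1510.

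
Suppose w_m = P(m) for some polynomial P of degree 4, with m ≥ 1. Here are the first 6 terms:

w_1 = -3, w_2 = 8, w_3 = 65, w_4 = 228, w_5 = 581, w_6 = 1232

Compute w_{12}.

20468

1st diffs: 11, 57, 163, 353, 651.
2nd diffs: 46, 106, 190, 298.
3rd diffs: 60, 84, 108.
4th diffs: 24, 24 (constant).
Newton forward-difference form: w_m = -3 + 11·C(m-1,1) + 46·C(m-1,2) + 60·C(m-1,3) + 24·C(m-1,4).
At m = 12: m-1 = 11, so w_{12} = -3 + 121 + 2530 + 9900 + 7920 = 20468.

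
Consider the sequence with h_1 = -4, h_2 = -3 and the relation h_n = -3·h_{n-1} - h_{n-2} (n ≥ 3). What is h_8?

-1707

Applying the relation repeatedly:
h_3 = 13; h_4 = -36; h_5 = 95; h_6 = -249; h_7 = 652; h_8 = -1707.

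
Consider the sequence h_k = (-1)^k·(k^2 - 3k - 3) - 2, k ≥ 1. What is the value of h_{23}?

(-1)^23 = -1; k^2 - 3k - 3 at k=23 is 457; so h_{23} = -459.

-459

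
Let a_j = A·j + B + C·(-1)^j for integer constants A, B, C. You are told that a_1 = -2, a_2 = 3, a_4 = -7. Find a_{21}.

-102

Plug in j = 1, 2, 4: A + B - C = -2; 2A + B + C = 3; 4A + B + C = -7.
Subtracting the first from the second: A + 2C = 5.
Subtracting the second from the third: 2A = -10.
Solving: C = 5, A = -5, then B = 8.
Hence a_{21} = -5·21 + 8 + 5·(-1) = -102.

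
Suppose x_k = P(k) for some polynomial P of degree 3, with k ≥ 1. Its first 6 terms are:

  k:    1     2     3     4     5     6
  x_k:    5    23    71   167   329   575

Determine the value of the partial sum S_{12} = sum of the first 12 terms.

16758

1st diffs: 18, 48, 96, 162, 246.
2nd diffs: 30, 48, 66, 84.
3rd diffs: 18, 18, 18 (constant).
So x_k = 3k^3 - 3k^2 + 6k - 1.
Continuing: …, 923, 1391, 1997, 2759, …, x_{12} = 4823.
Summing k = 1..12 (12 terms) gives 16758.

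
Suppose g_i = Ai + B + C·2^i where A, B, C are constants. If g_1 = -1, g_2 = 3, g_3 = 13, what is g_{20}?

Plug in i = 1, 2, 3: A + B + 2C = -1; 2A + B + 4C = 3; 3A + B + 8C = 13.
Subtracting the first from the second: A + 2C = 4.
Subtracting the second from the third: A + 4C = 10.
Solving: C = 3, A = -2, then B = -5.
Hence g_{20} = -2·20 + (-5) + 3·1048576 = 3145683.

3145683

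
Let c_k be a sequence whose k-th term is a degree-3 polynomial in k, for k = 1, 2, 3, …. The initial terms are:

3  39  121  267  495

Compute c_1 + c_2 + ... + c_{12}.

21442

1st diffs: 36, 82, 146, 228.
2nd diffs: 46, 64, 82.
3rd diffs: 18, 18 (constant).
So c_k = 3k^3 + 5k^2 - 5.
Continuing: …, 823, 1269, 1851, 2587, …, c_{12} = 5899.
Summing k = 1..12 (12 terms) gives 21442.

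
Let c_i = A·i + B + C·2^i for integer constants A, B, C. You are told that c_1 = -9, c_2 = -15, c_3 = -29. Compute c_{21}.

-8388569

Write the equations: A + B + 2C = -9; 2A + B + 4C = -15; 3A + B + 8C = -29.
Subtracting the first from the second: A + 2C = -6.
Subtracting the second from the third: A + 4C = -14.
Solving: C = -4, A = 2, then B = -3.
So c_i = 2·i + (-3) + (-4)·2^i; at i=21 this is -8388569.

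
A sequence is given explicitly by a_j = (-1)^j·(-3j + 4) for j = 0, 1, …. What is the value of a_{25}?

71

(-1)^25 = -1; -3j + 4 at j=25 is -71; so a_{25} = 71.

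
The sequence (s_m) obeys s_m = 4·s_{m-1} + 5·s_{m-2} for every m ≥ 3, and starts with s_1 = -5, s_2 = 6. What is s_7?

Step forward from the initial values:
s_3 = -1; s_4 = 26; s_5 = 99; s_6 = 526; s_7 = 2599.
(Characteristic roots are 5 and -1.)

2599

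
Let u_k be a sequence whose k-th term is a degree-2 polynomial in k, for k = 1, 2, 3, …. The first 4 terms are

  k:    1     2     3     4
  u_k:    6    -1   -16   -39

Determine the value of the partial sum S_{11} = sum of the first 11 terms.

-1639

1st diffs: -7, -15, -23.
2nd diffs: -8, -8 (constant).
So u_k = -4k^2 + 5k + 5.
Continuing: …, -70, -109, -156, -211, …, u_{11} = -424.
Summing k = 1..11 (11 terms) gives -1639.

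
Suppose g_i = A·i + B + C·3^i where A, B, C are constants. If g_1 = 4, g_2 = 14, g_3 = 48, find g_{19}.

At i = 1, 2, 3: A + B + 3C = 4; 2A + B + 9C = 14; 3A + B + 27C = 48.
Subtracting the first from the second: A + 6C = 10.
Subtracting the second from the third: A + 18C = 34.
Solving: C = 2, A = -2, then B = 0.
So g_i = -2·i + 0 + 2·3^i; at i=19 this is 2324522896.

2324522896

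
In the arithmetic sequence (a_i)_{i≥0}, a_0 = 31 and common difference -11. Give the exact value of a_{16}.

-145

a_i = 31 + (i - 0)·(-11).
a_{16} = 31 + 16·(-11) = -145.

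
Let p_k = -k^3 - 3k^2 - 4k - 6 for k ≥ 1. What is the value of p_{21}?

p_{21} = -1·21^3 - 3·21^2 - 4·21 - 6 = -10674.

-10674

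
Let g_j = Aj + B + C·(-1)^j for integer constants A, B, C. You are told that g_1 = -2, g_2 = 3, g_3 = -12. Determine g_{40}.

-187

Write the equations: A + B - C = -2; 2A + B + C = 3; 3A + B - C = -12.
Subtracting the first from the second: A + 2C = 5.
Subtracting the second from the third: A - 2C = -15.
Solving: C = 5, A = -5, then B = 8.
Hence g_{40} = -5·40 + 8 + 5·1 = -187.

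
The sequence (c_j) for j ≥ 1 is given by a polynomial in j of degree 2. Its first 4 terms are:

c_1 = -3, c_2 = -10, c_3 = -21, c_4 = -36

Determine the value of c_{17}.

1st diffs: -7, -11, -15.
2nd diffs: -4, -4 (constant).
So c_j = -2j^2 - j.
Evaluating at j = 17 gives c_{17} = -595.

-595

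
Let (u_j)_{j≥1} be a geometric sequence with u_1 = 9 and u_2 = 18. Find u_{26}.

Common ratio r = 2.
u_j = 9·2^(j-1).
u_{26} = 9·2^25 = 301989888.

301989888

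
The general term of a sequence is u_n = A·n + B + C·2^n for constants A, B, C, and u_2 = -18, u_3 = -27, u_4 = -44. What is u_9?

-1041

At n = 2, 3, 4: 2A + B + 4C = -18; 3A + B + 8C = -27; 4A + B + 16C = -44.
Subtracting the first from the second: A + 4C = -9.
Subtracting the second from the third: A + 8C = -17.
Solving: C = -2, A = -1, then B = -8.
So u_n = -1·n + (-8) + (-2)·2^n; at n=9 this is -1041.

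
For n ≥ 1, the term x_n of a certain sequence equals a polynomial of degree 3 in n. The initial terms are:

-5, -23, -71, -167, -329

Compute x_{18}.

1st diffs: -18, -48, -96, -162.
2nd diffs: -30, -48, -66.
3rd diffs: -18, -18 (constant).
So x_n = -3n^3 + 3n^2 - 6n + 1.
Evaluating at n = 18 gives x_{18} = -16631.

-16631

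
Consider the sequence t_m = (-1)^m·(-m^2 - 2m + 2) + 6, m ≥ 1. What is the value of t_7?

67

(-1)^7 = -1; -m^2 - 2m + 2 at m=7 is -61; so t_7 = 67.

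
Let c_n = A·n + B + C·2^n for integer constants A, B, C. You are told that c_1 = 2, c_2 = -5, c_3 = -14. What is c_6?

-85

Write the equations: A + B + 2C = 2; 2A + B + 4C = -5; 3A + B + 8C = -14.
Subtracting the first from the second: A + 2C = -7.
Subtracting the second from the third: A + 4C = -9.
Solving: C = -1, A = -5, then B = 9.
Therefore c_6 = -30 + 9 + (-1)·64 = -85.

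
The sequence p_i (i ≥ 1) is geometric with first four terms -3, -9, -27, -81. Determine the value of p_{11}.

Common ratio r = 3.
p_i = (-3)·3^(i-1).
p_{11} = (-3)·3^10 = -177147.

-177147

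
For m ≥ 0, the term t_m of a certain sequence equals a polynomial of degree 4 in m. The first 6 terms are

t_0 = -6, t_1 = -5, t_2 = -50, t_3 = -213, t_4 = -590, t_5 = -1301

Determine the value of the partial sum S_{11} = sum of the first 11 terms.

-42449

1st diffs: 1, -45, -163, -377, -711.
2nd diffs: -46, -118, -214, -334.
3rd diffs: -72, -96, -120.
4th diffs: -24, -24 (constant).
Newton forward-difference form: t_m = -6 + 1·C(m,1) + (-46)·C(m,2) + (-72)·C(m,3) + (-24)·C(m,4).
Continuing: …, -2490, -4325, -6998, -10725, …, t_{10} = -15746.
Summing m = 0..10 (11 terms) gives -42449.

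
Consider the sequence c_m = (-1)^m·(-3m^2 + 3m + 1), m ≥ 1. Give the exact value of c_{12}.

-395

(-1)^12 = 1; -3m^2 + 3m + 1 at m=12 is -395; so c_{12} = -395.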